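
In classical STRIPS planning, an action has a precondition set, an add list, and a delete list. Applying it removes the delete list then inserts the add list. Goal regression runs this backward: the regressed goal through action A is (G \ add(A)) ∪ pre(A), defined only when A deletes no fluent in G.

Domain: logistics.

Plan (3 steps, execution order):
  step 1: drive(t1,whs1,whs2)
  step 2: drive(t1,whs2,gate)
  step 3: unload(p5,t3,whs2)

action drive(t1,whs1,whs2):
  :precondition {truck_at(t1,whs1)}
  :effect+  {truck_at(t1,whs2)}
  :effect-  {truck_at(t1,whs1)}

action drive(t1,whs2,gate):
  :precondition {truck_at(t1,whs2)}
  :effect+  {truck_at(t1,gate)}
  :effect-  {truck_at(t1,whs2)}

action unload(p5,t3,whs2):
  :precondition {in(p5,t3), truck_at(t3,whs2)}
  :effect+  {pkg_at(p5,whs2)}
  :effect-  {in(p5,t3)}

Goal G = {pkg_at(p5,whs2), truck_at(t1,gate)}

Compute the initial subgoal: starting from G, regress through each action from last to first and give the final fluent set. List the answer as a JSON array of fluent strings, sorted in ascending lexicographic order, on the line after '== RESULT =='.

Work backward from the goal:
  through step 3 (unload(p5,t3,whs2)): drop {pkg_at(p5,whs2)}, keep {truck_at(t1,gate)}, require {in(p5,t3), truck_at(t3,whs2)}
    → {in(p5,t3), truck_at(t1,gate), truck_at(t3,whs2)}
  through step 2 (drive(t1,whs2,gate)): drop {truck_at(t1,gate)}, keep {in(p5,t3), truck_at(t3,whs2)}, require {truck_at(t1,whs2)}
    → {in(p5,t3), truck_at(t1,whs2), truck_at(t3,whs2)}
  through step 1 (drive(t1,whs1,whs2)): drop {truck_at(t1,whs2)}, keep {in(p5,t3), truck_at(t3,whs2)}, require {truck_at(t1,whs1)}
    → {in(p5,t3), truck_at(t1,whs1), truck_at(t3,whs2)}

== RESULT ==
["in(p5,t3)", "truck_at(t1,whs1)", "truck_at(t3,whs2)"]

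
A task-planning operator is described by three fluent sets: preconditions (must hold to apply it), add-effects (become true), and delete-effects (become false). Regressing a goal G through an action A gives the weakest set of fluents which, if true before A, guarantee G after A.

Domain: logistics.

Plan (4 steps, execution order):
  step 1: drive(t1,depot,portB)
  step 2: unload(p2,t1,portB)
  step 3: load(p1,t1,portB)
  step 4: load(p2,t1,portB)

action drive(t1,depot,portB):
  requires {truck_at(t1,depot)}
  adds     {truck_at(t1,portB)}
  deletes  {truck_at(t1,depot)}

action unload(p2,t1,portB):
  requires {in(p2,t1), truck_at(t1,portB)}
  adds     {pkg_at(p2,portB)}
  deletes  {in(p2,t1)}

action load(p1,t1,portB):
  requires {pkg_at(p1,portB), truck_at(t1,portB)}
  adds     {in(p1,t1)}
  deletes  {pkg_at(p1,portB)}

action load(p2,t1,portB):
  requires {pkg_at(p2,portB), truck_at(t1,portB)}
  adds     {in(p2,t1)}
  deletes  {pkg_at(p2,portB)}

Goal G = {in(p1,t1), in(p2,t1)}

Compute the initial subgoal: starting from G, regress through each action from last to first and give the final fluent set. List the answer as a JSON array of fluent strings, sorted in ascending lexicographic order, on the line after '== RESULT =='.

Work backward from the goal:
  through step 4 (load(p2,t1,portB)): drop {in(p2,t1)}, keep {in(p1,t1)}, require {pkg_at(p2,portB), truck_at(t1,portB)}
    → {in(p1,t1), pkg_at(p2,portB), truck_at(t1,portB)}
  through step 3 (load(p1,t1,portB)): drop {in(p1,t1)}, keep {pkg_at(p2,portB), truck_at(t1,portB)}, require {pkg_at(p1,portB), truck_at(t1,portB)}
    → {pkg_at(p1,portB), pkg_at(p2,portB), truck_at(t1,portB)}
  through step 2 (unload(p2,t1,portB)): drop {pkg_at(p2,portB)}, keep {pkg_at(p1,portB), truck_at(t1,portB)}, require {in(p2,t1), truck_at(t1,portB)}
    → {in(p2,t1), pkg_at(p1,portB), truck_at(t1,portB)}
  through step 1 (drive(t1,depot,portB)): drop {truck_at(t1,portB)}, keep {in(p2,t1), pkg_at(p1,portB)}, require {truck_at(t1,depot)}
    → {in(p2,t1), pkg_at(p1,portB), truck_at(t1,depot)}

== RESULT ==
["in(p2,t1)", "pkg_at(p1,portB)", "truck_at(t1,depot)"]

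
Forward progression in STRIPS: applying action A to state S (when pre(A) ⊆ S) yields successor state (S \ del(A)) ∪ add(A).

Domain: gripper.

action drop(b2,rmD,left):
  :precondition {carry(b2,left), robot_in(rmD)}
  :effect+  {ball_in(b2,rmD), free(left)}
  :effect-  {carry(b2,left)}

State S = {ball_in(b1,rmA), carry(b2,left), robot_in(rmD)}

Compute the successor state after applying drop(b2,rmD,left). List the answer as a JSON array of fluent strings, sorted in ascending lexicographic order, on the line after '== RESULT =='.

Compute (S \ del) ∪ add:
  pre ⊆ S: {carry(b2,left), robot_in(rmD)} ⊆ S  — applicable
  S \ del = {ball_in(b1,rmA), robot_in(rmD)}
  ∪ add   = {ball_in(b1,rmA), ball_in(b2,rmD), free(left), robot_in(rmD)}

== RESULT ==
["ball_in(b1,rmA)", "ball_in(b2,rmD)", "free(left)", "robot_in(rmD)"]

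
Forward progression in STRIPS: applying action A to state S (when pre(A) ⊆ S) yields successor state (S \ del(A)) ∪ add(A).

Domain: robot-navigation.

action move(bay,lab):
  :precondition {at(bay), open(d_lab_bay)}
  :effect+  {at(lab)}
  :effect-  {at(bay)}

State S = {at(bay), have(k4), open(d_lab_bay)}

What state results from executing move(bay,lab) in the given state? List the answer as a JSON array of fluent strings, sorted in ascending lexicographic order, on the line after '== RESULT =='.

Progress:
  pre ⊆ S: {at(bay), open(d_lab_bay)} ⊆ S  — applicable
  S \ del = {have(k4), open(d_lab_bay)}
  ∪ add   = {at(lab), have(k4), open(d_lab_bay)}

== RESULT ==
["at(lab)", "have(k4)", "open(d_lab_bay)"]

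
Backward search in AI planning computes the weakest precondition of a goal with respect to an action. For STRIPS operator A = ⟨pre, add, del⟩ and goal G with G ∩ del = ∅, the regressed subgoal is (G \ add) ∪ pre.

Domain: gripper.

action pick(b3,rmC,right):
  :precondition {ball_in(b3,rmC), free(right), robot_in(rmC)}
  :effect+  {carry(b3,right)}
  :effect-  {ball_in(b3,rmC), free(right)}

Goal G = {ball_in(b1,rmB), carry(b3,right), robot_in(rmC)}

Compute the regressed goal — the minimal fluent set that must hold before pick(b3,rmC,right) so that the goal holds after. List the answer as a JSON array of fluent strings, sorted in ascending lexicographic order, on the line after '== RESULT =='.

Regress:
  G ∩ del = {}  (empty — regression defined)
  G \ add = {ball_in(b1,rmB), carry(b3,right), robot_in(rmC)} \ {carry(b3,right)} = {ball_in(b1,rmB), robot_in(rmC)}
  ∪ pre   = {ball_in(b1,rmB), robot_in(rmC)} ∪ {ball_in(b3,rmC), free(right), robot_in(rmC)}
          = {ball_in(b1,rmB), ball_in(b3,rmC), free(right), robot_in(rmC)}

== RESULT ==
["ball_in(b1,rmB)", "ball_in(b3,rmC)", "free(right)", "robot_in(rmC)"]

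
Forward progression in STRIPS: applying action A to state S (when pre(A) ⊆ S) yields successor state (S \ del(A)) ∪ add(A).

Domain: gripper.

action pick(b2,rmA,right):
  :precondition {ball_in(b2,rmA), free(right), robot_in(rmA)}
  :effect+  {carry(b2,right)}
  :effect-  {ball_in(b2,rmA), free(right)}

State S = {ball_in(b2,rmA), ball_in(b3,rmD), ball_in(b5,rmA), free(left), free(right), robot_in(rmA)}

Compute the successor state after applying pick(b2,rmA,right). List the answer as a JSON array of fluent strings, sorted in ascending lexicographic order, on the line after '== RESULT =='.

Compute (S \ del) ∪ add:
  pre ⊆ S: {ball_in(b2,rmA), free(right), robot_in(rmA)} ⊆ S  — applicable
  S \ del = {ball_in(b3,rmD), ball_in(b5,rmA), free(left), robot_in(rmA)}
  ∪ add   = {ball_in(b3,rmD), ball_in(b5,rmA), carry(b2,right), free(left), robot_in(rmA)}

== RESULT ==
["ball_in(b3,rmD)", "ball_in(b5,rmA)", "carry(b2,right)", "free(left)", "robot_in(rmA)"]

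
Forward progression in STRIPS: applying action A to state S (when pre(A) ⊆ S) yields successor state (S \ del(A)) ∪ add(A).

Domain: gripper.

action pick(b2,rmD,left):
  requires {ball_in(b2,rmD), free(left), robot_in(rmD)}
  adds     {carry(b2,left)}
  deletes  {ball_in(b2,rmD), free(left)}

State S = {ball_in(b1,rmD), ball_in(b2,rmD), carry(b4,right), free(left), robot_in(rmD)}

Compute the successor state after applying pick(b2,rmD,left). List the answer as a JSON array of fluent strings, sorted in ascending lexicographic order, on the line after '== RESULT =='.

Progress:
  pre ⊆ S: {ball_in(b2,rmD), free(left), robot_in(rmD)} ⊆ S  — applicable
  S \ del = {ball_in(b1,rmD), carry(b4,right), robot_in(rmD)}
  ∪ add   = {ball_in(b1,rmD), carry(b2,left), carry(b4,right), robot_in(rmD)}

== RESULT ==
["ball_in(b1,rmD)", "carry(b2,left)", "carry(b4,right)", "robot_in(rmD)"]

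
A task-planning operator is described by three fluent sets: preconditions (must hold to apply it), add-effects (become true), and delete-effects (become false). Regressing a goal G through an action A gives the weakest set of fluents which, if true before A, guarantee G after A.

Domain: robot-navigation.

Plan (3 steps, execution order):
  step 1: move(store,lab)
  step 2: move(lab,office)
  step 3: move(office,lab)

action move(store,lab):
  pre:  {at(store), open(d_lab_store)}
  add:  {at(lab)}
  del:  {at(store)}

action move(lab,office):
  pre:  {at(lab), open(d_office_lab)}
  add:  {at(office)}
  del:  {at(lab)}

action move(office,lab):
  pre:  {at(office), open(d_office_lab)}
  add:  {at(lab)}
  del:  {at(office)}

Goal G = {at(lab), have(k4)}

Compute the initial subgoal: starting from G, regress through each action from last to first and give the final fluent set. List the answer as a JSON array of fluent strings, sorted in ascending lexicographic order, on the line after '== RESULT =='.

Work backward from the goal:
  through step 3 (move(office,lab)): drop {at(lab)}, keep {have(k4)}, require {at(office), open(d_office_lab)}
    → {at(office), have(k4), open(d_office_lab)}
  through step 2 (move(lab,office)): drop {at(office)}, keep {have(k4), open(d_office_lab)}, require {at(lab), open(d_office_lab)}
    → {at(lab), have(k4), open(d_office_lab)}
  through step 1 (move(store,lab)): drop {at(lab)}, keep {have(k4), open(d_office_lab)}, require {at(store), open(d_lab_store)}
    → {at(store), have(k4), open(d_lab_store), open(d_office_lab)}

== RESULT ==
["at(store)", "have(k4)", "open(d_lab_store)", "open(d_office_lab)"]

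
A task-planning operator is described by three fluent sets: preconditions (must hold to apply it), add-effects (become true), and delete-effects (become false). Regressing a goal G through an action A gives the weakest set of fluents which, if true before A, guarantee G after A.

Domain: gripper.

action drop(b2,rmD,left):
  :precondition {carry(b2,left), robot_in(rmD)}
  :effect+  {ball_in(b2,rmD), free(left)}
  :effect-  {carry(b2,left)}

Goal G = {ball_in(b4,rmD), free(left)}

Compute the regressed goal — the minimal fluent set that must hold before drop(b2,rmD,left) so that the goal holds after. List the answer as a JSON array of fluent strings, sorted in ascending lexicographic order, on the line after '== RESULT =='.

Compute (G \ add) ∪ pre:
  G ∩ del = {}  (empty — regression defined)
  G \ add = {ball_in(b4,rmD), free(left)} \ {ball_in(b2,rmD), free(left)} = {ball_in(b4,rmD)}
  ∪ pre   = {ball_in(b4,rmD)} ∪ {carry(b2,left), robot_in(rmD)}
          = {ball_in(b4,rmD), carry(b2,left), robot_in(rmD)}

== RESULT ==
["ball_in(b4,rmD)", "carry(b2,left)", "robot_in(rmD)"]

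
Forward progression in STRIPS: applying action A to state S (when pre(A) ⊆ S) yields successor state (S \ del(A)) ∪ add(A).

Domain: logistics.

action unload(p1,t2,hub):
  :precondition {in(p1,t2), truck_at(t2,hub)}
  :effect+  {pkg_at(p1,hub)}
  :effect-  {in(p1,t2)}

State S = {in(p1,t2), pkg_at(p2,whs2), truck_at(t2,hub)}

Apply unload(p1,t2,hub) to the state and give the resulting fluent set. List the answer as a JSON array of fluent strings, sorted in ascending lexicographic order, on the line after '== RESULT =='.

Compute (S \ del) ∪ add:
  pre ⊆ S: {in(p1,t2), truck_at(t2,hub)} ⊆ S  — applicable
  S \ del = {pkg_at(p2,whs2), truck_at(t2,hub)}
  ∪ add   = {pkg_at(p1,hub), pkg_at(p2,whs2), truck_at(t2,hub)}

== RESULT ==
["pkg_at(p1,hub)", "pkg_at(p2,whs2)", "truck_at(t2,hub)"]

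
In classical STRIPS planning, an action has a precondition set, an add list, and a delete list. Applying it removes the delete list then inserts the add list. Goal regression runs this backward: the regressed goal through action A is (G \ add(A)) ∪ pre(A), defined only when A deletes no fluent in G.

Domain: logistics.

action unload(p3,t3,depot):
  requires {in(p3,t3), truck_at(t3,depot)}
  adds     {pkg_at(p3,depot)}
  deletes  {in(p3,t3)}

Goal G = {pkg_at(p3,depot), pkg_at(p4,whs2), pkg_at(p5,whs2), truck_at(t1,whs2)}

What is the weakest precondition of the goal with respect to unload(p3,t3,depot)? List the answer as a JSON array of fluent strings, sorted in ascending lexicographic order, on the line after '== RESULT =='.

Regress:
  G ∩ del = {}  (empty — regression defined)
  G \ add = {pkg_at(p3,depot), pkg_at(p4,whs2), pkg_at(p5,whs2), truck_at(t1,whs2)} \ {pkg_at(p3,depot)} = {pkg_at(p4,whs2), pkg_at(p5,whs2), truck_at(t1,whs2)}
  ∪ pre   = {pkg_at(p4,whs2), pkg_at(p5,whs2), truck_at(t1,whs2)} ∪ {in(p3,t3), truck_at(t3,depot)}
          = {in(p3,t3), pkg_at(p4,whs2), pkg_at(p5,whs2), truck_at(t1,whs2), truck_at(t3,depot)}

== RESULT ==
["in(p3,t3)", "pkg_at(p4,whs2)", "pkg_at(p5,whs2)", "truck_at(t1,whs2)", "truck_at(t3,depot)"]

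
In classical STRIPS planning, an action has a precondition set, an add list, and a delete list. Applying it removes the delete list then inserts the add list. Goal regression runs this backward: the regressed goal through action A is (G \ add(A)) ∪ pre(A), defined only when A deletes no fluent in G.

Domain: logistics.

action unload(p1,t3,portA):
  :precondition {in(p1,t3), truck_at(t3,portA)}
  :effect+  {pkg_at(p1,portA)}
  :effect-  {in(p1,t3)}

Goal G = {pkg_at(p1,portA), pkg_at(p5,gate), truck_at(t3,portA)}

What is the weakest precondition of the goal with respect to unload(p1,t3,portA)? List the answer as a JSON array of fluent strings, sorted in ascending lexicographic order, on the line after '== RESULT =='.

Compute (G \ add) ∪ pre:
  G ∩ del = {}  (empty — regression defined)
  G \ add = {pkg_at(p1,portA), pkg_at(p5,gate), truck_at(t3,portA)} \ {pkg_at(p1,portA)} = {pkg_at(p5,gate), truck_at(t3,portA)}
  ∪ pre   = {pkg_at(p5,gate), truck_at(t3,portA)} ∪ {in(p1,t3), truck_at(t3,portA)}
          = {in(p1,t3), pkg_at(p5,gate), truck_at(t3,portA)}

== RESULT ==
["in(p1,t3)", "pkg_at(p5,gate)", "truck_at(t3,portA)"]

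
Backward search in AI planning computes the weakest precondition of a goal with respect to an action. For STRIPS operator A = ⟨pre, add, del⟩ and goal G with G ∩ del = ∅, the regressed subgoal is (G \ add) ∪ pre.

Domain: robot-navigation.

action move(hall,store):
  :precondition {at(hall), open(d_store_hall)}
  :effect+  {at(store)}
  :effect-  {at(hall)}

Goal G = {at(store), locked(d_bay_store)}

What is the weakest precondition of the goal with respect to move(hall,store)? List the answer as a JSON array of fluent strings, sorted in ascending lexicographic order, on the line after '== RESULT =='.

Regress:
  G ∩ del = {}  (empty — regression defined)
  G \ add = {at(store), locked(d_bay_store)} \ {at(store)} = {locked(d_bay_store)}
  ∪ pre   = {locked(d_bay_store)} ∪ {at(hall), open(d_store_hall)}
          = {at(hall), locked(d_bay_store), open(d_store_hall)}

== RESULT ==
["at(hall)", "locked(d_bay_store)", "open(d_store_hall)"]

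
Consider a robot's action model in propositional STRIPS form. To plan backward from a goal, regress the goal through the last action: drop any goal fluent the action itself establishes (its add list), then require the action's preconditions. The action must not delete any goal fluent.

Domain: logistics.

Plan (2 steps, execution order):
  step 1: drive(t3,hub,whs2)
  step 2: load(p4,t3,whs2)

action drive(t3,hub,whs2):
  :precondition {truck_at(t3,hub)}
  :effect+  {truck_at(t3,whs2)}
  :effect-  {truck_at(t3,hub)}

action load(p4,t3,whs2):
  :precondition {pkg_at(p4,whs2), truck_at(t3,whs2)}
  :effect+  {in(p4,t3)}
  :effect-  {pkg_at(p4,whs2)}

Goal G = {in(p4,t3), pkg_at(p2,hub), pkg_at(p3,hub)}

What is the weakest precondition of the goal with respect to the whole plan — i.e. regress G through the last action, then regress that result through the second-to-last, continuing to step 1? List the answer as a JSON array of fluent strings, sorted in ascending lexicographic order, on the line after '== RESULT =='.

Work backward from the goal:
  through step 2 (load(p4,t3,whs2)): drop {in(p4,t3)}, keep {pkg_at(p2,hub), pkg_at(p3,hub)}, require {pkg_at(p4,whs2), truck_at(t3,whs2)}
    → {pkg_at(p2,hub), pkg_at(p3,hub), pkg_at(p4,whs2), truck_at(t3,whs2)}
  through step 1 (drive(t3,hub,whs2)): drop {truck_at(t3,whs2)}, keep {pkg_at(p2,hub), pkg_at(p3,hub), pkg_at(p4,whs2)}, require {truck_at(t3,hub)}
    → {pkg_at(p2,hub), pkg_at(p3,hub), pkg_at(p4,whs2), truck_at(t3,hub)}

== RESULT ==
["pkg_at(p2,hub)", "pkg_at(p3,hub)", "pkg_at(p4,whs2)", "truck_at(t3,hub)"]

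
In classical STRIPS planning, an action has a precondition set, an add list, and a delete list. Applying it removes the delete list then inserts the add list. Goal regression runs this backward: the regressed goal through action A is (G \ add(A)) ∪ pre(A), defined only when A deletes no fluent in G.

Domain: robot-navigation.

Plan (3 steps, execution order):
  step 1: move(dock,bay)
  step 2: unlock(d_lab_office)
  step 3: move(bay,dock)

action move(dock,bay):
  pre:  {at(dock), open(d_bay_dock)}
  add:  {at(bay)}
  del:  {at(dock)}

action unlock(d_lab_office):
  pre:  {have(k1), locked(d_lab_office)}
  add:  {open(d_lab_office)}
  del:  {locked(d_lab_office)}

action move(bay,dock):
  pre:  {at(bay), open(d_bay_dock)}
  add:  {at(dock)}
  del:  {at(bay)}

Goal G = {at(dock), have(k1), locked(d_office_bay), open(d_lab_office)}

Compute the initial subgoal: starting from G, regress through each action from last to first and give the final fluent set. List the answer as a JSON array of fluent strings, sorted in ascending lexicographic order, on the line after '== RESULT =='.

Work backward from the goal:
  through step 3 (move(bay,dock)): drop {at(dock)}, keep {have(k1), locked(d_office_bay), open(d_lab_office)}, require {at(bay), open(d_bay_dock)}
    → {at(bay), have(k1), locked(d_office_bay), open(d_bay_dock), open(d_lab_office)}
  through step 2 (unlock(d_lab_office)): drop {open(d_lab_office)}, keep {at(bay), have(k1), locked(d_office_bay), open(d_bay_dock)}, require {have(k1), locked(d_lab_office)}
    → {at(bay), have(k1), locked(d_lab_office), locked(d_office_bay), open(d_bay_dock)}
  through step 1 (move(dock,bay)): drop {at(bay)}, keep {have(k1), locked(d_lab_office), locked(d_office_bay), open(d_bay_dock)}, require {at(dock), open(d_bay_dock)}
    → {at(dock), have(k1), locked(d_lab_office), locked(d_office_bay), open(d_bay_dock)}

== RESULT ==
["at(dock)", "have(k1)", "locked(d_lab_office)", "locked(d_office_bay)", "open(d_bay_dock)"]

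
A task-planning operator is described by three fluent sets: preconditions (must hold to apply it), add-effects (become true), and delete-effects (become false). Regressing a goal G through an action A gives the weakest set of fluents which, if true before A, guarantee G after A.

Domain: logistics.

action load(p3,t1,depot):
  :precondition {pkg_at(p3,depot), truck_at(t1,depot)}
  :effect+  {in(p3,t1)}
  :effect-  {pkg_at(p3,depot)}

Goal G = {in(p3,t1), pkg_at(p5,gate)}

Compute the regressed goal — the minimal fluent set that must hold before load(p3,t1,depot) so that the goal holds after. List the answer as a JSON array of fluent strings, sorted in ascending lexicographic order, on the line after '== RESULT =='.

Regress:
  G ∩ del = {}  (empty — regression defined)
  G \ add = {in(p3,t1), pkg_at(p5,gate)} \ {in(p3,t1)} = {pkg_at(p5,gate)}
  ∪ pre   = {pkg_at(p5,gate)} ∪ {pkg_at(p3,depot), truck_at(t1,depot)}
          = {pkg_at(p3,depot), pkg_at(p5,gate), truck_at(t1,depot)}

== RESULT ==
["pkg_at(p3,depot)", "pkg_at(p5,gate)", "truck_at(t1,depot)"]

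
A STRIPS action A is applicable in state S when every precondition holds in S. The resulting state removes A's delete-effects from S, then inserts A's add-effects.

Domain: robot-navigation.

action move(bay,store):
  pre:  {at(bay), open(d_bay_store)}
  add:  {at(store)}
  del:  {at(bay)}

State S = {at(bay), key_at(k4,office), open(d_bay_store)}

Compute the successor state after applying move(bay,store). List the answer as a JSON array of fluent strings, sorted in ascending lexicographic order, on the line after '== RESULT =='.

Compute (S \ del) ∪ add:
  pre ⊆ S: {at(bay), open(d_bay_store)} ⊆ S  — applicable
  S \ del = {key_at(k4,office), open(d_bay_store)}
  ∪ add   = {at(store), key_at(k4,office), open(d_bay_store)}

== RESULT ==
["at(store)", "key_at(k4,office)", "open(d_bay_store)"]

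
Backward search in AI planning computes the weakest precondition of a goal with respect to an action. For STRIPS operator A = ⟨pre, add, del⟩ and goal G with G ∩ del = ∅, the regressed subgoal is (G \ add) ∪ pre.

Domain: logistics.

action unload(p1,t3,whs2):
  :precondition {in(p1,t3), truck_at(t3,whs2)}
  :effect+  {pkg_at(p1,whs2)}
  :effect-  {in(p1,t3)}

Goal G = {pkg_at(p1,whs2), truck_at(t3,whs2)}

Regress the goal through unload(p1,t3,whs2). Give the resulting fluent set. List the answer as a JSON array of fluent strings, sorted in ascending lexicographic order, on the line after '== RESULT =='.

Regress:
  G ∩ del = {}  (empty — regression defined)
  G \ add = {pkg_at(p1,whs2), truck_at(t3,whs2)} \ {pkg_at(p1,whs2)} = {truck_at(t3,whs2)}
  ∪ pre   = {truck_at(t3,whs2)} ∪ {in(p1,t3), truck_at(t3,whs2)}
          = {in(p1,t3), truck_at(t3,whs2)}

== RESULT ==
["in(p1,t3)", "truck_at(t3,whs2)"]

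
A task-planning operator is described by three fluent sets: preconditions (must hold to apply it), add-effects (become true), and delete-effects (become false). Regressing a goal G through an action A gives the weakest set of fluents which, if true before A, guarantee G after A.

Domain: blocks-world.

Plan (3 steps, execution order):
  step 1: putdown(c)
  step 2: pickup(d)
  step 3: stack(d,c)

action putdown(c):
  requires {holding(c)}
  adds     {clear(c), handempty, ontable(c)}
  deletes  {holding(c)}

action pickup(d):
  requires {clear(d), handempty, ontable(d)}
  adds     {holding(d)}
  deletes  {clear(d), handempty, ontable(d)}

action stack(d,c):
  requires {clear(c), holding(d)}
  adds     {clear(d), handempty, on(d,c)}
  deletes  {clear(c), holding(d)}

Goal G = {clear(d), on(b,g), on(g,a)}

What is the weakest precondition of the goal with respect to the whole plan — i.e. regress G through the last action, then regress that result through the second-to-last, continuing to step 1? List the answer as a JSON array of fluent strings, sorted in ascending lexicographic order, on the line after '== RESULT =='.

Work backward from the goal:
  through step 3 (stack(d,c)): drop {clear(d)}, keep {on(b,g), on(g,a)}, require {clear(c), holding(d)}
    → {clear(c), holding(d), on(b,g), on(g,a)}
  through step 2 (pickup(d)): drop {holding(d)}, keep {clear(c), on(b,g), on(g,a)}, require {clear(d), handempty, ontable(d)}
    → {clear(c), clear(d), handempty, on(b,g), on(g,a), ontable(d)}
  through step 1 (putdown(c)): drop {clear(c), handempty}, keep {clear(d), on(b,g), on(g,a), ontable(d)}, require {holding(c)}
    → {clear(d), holding(c), on(b,g), on(g,a), ontable(d)}

== RESULT ==
["clear(d)", "holding(c)", "on(b,g)", "on(g,a)", "ontable(d)"]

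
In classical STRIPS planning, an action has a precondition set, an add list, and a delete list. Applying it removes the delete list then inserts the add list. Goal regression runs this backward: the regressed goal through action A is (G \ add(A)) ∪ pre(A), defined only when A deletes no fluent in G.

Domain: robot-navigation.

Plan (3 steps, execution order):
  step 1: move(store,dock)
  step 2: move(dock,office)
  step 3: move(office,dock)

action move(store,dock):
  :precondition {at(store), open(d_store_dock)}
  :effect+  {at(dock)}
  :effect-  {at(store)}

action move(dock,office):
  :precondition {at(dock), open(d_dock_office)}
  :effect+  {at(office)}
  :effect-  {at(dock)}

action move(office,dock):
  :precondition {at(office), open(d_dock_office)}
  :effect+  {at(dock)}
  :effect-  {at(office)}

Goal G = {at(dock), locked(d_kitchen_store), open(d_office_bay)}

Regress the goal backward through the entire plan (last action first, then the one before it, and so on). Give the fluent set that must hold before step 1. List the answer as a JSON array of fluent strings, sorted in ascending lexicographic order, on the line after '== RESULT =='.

Regress step by step:
  through step 3 (move(office,dock)): drop {at(dock)}, keep {locked(d_kitchen_store), open(d_office_bay)}, require {at(office), open(d_dock_office)}
    → {at(office), locked(d_kitchen_store), open(d_dock_office), open(d_office_bay)}
  through step 2 (move(dock,office)): drop {at(office)}, keep {locked(d_kitchen_store), open(d_dock_office), open(d_office_bay)}, require {at(dock), open(d_dock_office)}
    → {at(dock), locked(d_kitchen_store), open(d_dock_office), open(d_office_bay)}
  through step 1 (move(store,dock)): drop {at(dock)}, keep {locked(d_kitchen_store), open(d_dock_office), open(d_office_bay)}, require {at(store), open(d_store_dock)}
    → {at(store), locked(d_kitchen_store), open(d_dock_office), open(d_office_bay), open(d_store_dock)}

== RESULT ==
["at(store)", "locked(d_kitchen_store)", "open(d_dock_office)", "open(d_office_bay)", "open(d_store_dock)"]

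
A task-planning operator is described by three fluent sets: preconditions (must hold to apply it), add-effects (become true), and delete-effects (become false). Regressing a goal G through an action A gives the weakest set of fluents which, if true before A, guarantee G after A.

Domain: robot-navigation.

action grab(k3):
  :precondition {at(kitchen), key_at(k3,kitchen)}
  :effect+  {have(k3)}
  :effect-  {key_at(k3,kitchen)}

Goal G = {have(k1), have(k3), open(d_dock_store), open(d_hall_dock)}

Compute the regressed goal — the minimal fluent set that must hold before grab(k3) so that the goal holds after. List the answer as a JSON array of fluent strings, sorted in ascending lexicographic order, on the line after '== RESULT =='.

Compute (G \ add) ∪ pre:
  G ∩ del = {}  (empty — regression defined)
  G \ add = {have(k1), have(k3), open(d_dock_store), open(d_hall_dock)} \ {have(k3)} = {have(k1), open(d_dock_store), open(d_hall_dock)}
  ∪ pre   = {have(k1), open(d_dock_store), open(d_hall_dock)} ∪ {at(kitchen), key_at(k3,kitchen)}
          = {at(kitchen), have(k1), key_at(k3,kitchen), open(d_dock_store), open(d_hall_dock)}

== RESULT ==
["at(kitchen)", "have(k1)", "key_at(k3,kitchen)", "open(d_dock_store)", "open(d_hall_dock)"]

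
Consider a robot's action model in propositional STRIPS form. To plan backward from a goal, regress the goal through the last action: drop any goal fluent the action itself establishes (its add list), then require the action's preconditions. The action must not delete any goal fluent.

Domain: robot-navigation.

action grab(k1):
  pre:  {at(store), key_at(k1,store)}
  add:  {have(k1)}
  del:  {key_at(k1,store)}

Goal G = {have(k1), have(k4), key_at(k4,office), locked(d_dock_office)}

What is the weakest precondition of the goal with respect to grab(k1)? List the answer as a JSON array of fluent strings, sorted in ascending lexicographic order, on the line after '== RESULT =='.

Regress:
  G ∩ del = {}  (empty — regression defined)
  G \ add = {have(k1), have(k4), key_at(k4,office), locked(d_dock_office)} \ {have(k1)} = {have(k4), key_at(k4,office), locked(d_dock_office)}
  ∪ pre   = {have(k4), key_at(k4,office), locked(d_dock_office)} ∪ {at(store), key_at(k1,store)}
          = {at(store), have(k4), key_at(k1,store), key_at(k4,office), locked(d_dock_office)}

== RESULT ==
["at(store)", "have(k4)", "key_at(k1,store)", "key_at(k4,office)", "locked(d_dock_office)"]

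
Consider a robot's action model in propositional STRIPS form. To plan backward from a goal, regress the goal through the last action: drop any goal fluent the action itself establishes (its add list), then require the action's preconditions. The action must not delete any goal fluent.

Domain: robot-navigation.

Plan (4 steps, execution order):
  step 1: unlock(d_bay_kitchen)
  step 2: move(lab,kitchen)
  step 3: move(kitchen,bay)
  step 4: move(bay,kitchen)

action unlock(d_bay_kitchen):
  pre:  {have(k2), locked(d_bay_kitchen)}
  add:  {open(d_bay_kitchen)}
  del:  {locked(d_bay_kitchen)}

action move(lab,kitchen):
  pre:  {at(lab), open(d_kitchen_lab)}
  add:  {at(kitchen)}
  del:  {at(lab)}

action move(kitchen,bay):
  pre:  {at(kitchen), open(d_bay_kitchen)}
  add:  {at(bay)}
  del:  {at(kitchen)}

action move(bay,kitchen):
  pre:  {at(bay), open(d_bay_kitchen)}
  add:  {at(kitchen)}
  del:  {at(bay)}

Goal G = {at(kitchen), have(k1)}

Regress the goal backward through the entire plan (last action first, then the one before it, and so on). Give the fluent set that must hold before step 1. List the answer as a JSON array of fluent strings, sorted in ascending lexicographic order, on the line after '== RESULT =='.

Regress step by step:
  through step 4 (move(bay,kitchen)): drop {at(kitchen)}, keep {have(k1)}, require {at(bay), open(d_bay_kitchen)}
    → {at(bay), have(k1), open(d_bay_kitchen)}
  through step 3 (move(kitchen,bay)): drop {at(bay)}, keep {have(k1), open(d_bay_kitchen)}, require {at(kitchen), open(d_bay_kitchen)}
    → {at(kitchen), have(k1), open(d_bay_kitchen)}
  through step 2 (move(lab,kitchen)): drop {at(kitchen)}, keep {have(k1), open(d_bay_kitchen)}, require {at(lab), open(d_kitchen_lab)}
    → {at(lab), have(k1), open(d_bay_kitchen), open(d_kitchen_lab)}
  through step 1 (unlock(d_bay_kitchen)): drop {open(d_bay_kitchen)}, keep {at(lab), have(k1), open(d_kitchen_lab)}, require {have(k2), locked(d_bay_kitchen)}
    → {at(lab), have(k1), have(k2), locked(d_bay_kitchen), open(d_kitchen_lab)}

== RESULT ==
["at(lab)", "have(k1)", "have(k2)", "locked(d_bay_kitchen)", "open(d_kitchen_lab)"]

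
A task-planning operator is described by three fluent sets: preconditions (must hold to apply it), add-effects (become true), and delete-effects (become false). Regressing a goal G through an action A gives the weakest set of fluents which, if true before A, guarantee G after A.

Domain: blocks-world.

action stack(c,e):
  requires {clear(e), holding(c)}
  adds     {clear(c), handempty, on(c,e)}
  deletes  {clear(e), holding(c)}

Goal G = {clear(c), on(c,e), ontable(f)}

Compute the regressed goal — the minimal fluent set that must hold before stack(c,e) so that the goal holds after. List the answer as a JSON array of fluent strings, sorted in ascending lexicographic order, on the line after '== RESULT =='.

Compute (G \ add) ∪ pre:
  G ∩ del = {}  (empty — regression defined)
  G \ add = {clear(c), on(c,e), ontable(f)} \ {clear(c), handempty, on(c,e)} = {ontable(f)}
  ∪ pre   = {ontable(f)} ∪ {clear(e), holding(c)}
          = {clear(e), holding(c), ontable(f)}

== RESULT ==
["clear(e)", "holding(c)", "ontable(f)"]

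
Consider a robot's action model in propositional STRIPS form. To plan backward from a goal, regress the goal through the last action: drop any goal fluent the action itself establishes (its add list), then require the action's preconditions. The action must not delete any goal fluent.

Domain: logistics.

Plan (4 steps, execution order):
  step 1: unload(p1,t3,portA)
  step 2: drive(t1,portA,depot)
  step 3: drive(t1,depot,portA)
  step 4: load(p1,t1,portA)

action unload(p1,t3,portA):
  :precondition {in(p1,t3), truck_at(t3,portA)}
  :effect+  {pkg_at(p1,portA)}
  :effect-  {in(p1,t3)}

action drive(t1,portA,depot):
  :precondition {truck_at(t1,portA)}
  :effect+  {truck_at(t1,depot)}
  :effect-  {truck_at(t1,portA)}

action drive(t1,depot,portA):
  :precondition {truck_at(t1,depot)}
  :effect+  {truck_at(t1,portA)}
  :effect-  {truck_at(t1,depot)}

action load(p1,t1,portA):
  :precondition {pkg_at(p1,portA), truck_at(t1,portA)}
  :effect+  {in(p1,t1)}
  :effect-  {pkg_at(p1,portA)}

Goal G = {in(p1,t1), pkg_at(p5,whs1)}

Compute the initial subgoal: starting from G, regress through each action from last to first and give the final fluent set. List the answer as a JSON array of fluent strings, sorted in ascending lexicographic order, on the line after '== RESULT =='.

Regress step by step:
  through step 4 (load(p1,t1,portA)): drop {in(p1,t1)}, keep {pkg_at(p5,whs1)}, require {pkg_at(p1,portA), truck_at(t1,portA)}
    → {pkg_at(p1,portA), pkg_at(p5,whs1), truck_at(t1,portA)}
  through step 3 (drive(t1,depot,portA)): drop {truck_at(t1,portA)}, keep {pkg_at(p1,portA), pkg_at(p5,whs1)}, require {truck_at(t1,depot)}
    → {pkg_at(p1,portA), pkg_at(p5,whs1), truck_at(t1,depot)}
  through step 2 (drive(t1,portA,depot)): drop {truck_at(t1,depot)}, keep {pkg_at(p1,portA), pkg_at(p5,whs1)}, require {truck_at(t1,portA)}
    → {pkg_at(p1,portA), pkg_at(p5,whs1), truck_at(t1,portA)}
  through step 1 (unload(p1,t3,portA)): drop {pkg_at(p1,portA)}, keep {pkg_at(p5,whs1), truck_at(t1,portA)}, require {in(p1,t3), truck_at(t3,portA)}
    → {in(p1,t3), pkg_at(p5,whs1), truck_at(t1,portA), truck_at(t3,portA)}

== RESULT ==
["in(p1,t3)", "pkg_at(p5,whs1)", "truck_at(t1,portA)", "truck_at(t3,portA)"]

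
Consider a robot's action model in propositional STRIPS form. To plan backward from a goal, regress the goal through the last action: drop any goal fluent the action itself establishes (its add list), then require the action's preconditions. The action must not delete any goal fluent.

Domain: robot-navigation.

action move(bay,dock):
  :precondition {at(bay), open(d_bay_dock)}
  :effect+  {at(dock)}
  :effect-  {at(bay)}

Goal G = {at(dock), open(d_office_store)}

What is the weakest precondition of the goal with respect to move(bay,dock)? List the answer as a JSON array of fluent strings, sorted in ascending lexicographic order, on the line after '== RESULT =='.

Regress:
  G ∩ del = {}  (empty — regression defined)
  G \ add = {at(dock), open(d_office_store)} \ {at(dock)} = {open(d_office_store)}
  ∪ pre   = {open(d_office_store)} ∪ {at(bay), open(d_bay_dock)}
          = {at(bay), open(d_bay_dock), open(d_office_store)}

== RESULT ==
["at(bay)", "open(d_bay_dock)", "open(d_office_store)"]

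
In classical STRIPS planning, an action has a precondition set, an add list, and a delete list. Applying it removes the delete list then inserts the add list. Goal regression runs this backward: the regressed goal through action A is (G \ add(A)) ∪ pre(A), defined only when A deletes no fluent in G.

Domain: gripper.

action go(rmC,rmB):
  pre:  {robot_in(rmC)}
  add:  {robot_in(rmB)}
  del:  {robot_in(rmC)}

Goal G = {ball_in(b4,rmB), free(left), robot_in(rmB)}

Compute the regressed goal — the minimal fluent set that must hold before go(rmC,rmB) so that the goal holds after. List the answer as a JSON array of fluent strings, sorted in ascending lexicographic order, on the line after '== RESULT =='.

Compute (G \ add) ∪ pre:
  G ∩ del = {}  (empty — regression defined)
  G \ add = {ball_in(b4,rmB), free(left), robot_in(rmB)} \ {robot_in(rmB)} = {ball_in(b4,rmB), free(left)}
  ∪ pre   = {ball_in(b4,rmB), free(left)} ∪ {robot_in(rmC)}
          = {ball_in(b4,rmB), free(left), robot_in(rmC)}

== RESULT ==
["ball_in(b4,rmB)", "free(left)", "robot_in(rmC)"]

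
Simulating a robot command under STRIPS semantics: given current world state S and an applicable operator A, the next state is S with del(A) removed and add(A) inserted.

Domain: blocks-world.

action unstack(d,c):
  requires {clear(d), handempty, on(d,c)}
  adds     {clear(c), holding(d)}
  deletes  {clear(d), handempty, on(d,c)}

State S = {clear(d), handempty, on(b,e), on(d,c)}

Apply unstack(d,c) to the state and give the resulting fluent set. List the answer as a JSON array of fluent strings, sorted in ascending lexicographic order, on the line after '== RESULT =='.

Progress:
  pre ⊆ S: {clear(d), handempty, on(d,c)} ⊆ S  — applicable
  S \ del = {on(b,e)}
  ∪ add   = {clear(c), holding(d), on(b,e)}

== RESULT ==
["clear(c)", "holding(d)", "on(b,e)"]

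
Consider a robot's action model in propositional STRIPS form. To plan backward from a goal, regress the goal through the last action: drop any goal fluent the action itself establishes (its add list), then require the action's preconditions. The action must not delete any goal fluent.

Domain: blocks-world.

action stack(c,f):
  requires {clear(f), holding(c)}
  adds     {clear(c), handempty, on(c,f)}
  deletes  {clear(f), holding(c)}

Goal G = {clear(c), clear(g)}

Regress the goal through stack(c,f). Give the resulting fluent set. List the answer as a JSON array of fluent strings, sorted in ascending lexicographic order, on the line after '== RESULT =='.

Compute (G \ add) ∪ pre:
  G ∩ del = {}  (empty — regression defined)
  G \ add = {clear(c), clear(g)} \ {clear(c), handempty, on(c,f)} = {clear(g)}
  ∪ pre   = {clear(g)} ∪ {clear(f), holding(c)}
          = {clear(f), clear(g), holding(c)}

== RESULT ==
["clear(f)", "clear(g)", "holding(c)"]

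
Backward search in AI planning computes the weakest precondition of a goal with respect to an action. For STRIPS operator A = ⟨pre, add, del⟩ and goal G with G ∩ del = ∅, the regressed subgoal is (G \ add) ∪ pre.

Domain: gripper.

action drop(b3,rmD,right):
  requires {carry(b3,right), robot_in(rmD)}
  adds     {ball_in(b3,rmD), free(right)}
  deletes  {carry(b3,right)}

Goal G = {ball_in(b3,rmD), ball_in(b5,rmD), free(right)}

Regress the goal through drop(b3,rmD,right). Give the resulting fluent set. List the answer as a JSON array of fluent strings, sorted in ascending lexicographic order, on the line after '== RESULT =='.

Compute (G \ add) ∪ pre:
  G ∩ del = {}  (empty — regression defined)
  G \ add = {ball_in(b3,rmD), ball_in(b5,rmD), free(right)} \ {ball_in(b3,rmD), free(right)} = {ball_in(b5,rmD)}
  ∪ pre   = {ball_in(b5,rmD)} ∪ {carry(b3,right), robot_in(rmD)}
          = {ball_in(b5,rmD), carry(b3,right), robot_in(rmD)}

== RESULT ==
["ball_in(b5,rmD)", "carry(b3,right)", "robot_in(rmD)"]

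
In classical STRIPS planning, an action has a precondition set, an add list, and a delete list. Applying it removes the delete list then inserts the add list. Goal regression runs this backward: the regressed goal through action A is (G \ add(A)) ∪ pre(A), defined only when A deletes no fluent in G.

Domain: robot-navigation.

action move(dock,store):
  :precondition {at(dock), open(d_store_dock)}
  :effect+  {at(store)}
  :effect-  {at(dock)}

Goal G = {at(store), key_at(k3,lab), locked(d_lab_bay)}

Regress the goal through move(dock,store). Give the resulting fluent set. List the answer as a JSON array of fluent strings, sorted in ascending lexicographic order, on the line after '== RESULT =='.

Compute (G \ add) ∪ pre:
  G ∩ del = {}  (empty — regression defined)
  G \ add = {at(store), key_at(k3,lab), locked(d_lab_bay)} \ {at(store)} = {key_at(k3,lab), locked(d_lab_bay)}
  ∪ pre   = {key_at(k3,lab), locked(d_lab_bay)} ∪ {at(dock), open(d_store_dock)}
          = {at(dock), key_at(k3,lab), locked(d_lab_bay), open(d_store_dock)}

== RESULT ==
["at(dock)", "key_at(k3,lab)", "locked(d_lab_bay)", "open(d_store_dock)"]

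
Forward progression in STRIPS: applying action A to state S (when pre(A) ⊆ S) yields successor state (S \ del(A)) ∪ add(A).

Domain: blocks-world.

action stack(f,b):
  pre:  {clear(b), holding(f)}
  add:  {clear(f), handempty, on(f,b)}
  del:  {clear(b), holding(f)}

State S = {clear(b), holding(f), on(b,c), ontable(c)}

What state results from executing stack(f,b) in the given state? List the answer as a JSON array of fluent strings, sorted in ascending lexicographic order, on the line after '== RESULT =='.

Compute (S \ del) ∪ add:
  pre ⊆ S: {clear(b), holding(f)} ⊆ S  — applicable
  S \ del = {on(b,c), ontable(c)}
  ∪ add   = {clear(f), handempty, on(b,c), on(f,b), ontable(c)}

== RESULT ==
["clear(f)", "handempty", "on(b,c)", "on(f,b)", "ontable(c)"]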